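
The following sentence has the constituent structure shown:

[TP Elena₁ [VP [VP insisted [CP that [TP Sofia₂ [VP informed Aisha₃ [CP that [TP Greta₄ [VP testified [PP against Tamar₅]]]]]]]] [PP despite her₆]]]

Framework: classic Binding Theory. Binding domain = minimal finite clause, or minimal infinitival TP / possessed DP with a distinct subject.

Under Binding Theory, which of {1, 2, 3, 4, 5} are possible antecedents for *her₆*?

{2, 3, 4, 5}

*her* is a pronoun, so Principle B applies: it must be free in its binding domain.
Binding domain of *her₆*: the matrix TP, whose subject is Elena₁.
*Elena₁* c-commands the pronoun within its binding domain → coindexation would violate Principle B.
*Sofia₂* and the pronoun do not c-command one another → neither Principle B nor Principle C is at stake; coindexation permitted.
*Aisha₃* and the pronoun do not c-command one another → neither Principle B nor Principle C is at stake; coindexation permitted.
*Greta₄* and the pronoun do not c-command one another → neither Principle B nor Principle C is at stake; coindexation permitted.
*Tamar₅* and the pronoun do not c-command one another → neither Principle B nor Principle C is at stake; coindexation permitted.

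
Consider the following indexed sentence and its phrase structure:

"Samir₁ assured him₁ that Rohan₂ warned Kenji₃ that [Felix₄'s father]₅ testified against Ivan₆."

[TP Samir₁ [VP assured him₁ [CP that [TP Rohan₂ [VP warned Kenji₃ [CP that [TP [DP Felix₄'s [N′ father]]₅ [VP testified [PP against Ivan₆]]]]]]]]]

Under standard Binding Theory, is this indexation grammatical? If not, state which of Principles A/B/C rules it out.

Principle B

The two coindexed NPs are *Samir₁* and *him₁*.
*him₁* is a pronoun. Its binding domain is the matrix TP, whose subject is Samir₁.
*Samir₁* c-commands it within that domain and carries the same index.
The pronoun is locally bound → Principle B violation.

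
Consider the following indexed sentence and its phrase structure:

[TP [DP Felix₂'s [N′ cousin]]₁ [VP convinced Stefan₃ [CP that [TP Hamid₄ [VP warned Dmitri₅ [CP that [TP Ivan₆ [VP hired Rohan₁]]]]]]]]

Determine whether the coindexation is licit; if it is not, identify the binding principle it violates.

Principle C

The two coindexed NPs are *[Felix₂'s cousin]₁* and *Rohan₁*.
*Rohan₁* is an R-expression. Principle C requires it to be free everywhere.
*[Felix₂'s cousin]₁* c-commands it and carries the same index.
The R-expression is bound → Principle C violation.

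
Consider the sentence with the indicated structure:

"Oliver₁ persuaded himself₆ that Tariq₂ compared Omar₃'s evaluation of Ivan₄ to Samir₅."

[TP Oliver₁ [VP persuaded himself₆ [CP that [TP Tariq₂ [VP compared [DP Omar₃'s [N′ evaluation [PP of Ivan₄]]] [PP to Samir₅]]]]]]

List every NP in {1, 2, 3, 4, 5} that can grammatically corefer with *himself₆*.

{1}

*himself* is an anaphor, so Principle A applies: it must be bound in its binding domain.
Binding domain of *himself₆*: the matrix TP, whose subject is Oliver₁.
*Oliver₁* c-commands the anaphor within its binding domain → licit binder.
*Tariq₂* does not c-command the anaphor → cannot bind it.
*Omar₃* does not c-command the anaphor → cannot bind it.
*Ivan₄* does not c-command the anaphor → cannot bind it.
*Samir₅* does not c-command the anaphor → cannot bind it.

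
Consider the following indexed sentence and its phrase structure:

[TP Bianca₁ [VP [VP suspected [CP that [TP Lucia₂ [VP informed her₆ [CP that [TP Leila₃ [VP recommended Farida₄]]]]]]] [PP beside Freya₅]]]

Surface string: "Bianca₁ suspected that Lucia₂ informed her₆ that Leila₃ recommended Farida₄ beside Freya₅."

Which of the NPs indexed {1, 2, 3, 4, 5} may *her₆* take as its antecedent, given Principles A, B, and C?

{1, 5}

*her* is a pronoun, so Principle B applies: it must be free in its binding domain.
Binding domain of *her₆*: the embedded TP, whose subject is Lucia₂.
*Bianca₁* c-commands the pronoun but from outside its binding domain, and is not c-commanded by it → coindexation permitted.
*Lucia₂* c-commands the pronoun within its binding domain → coindexation would violate Principle B.
*Leila₃*: the pronoun c-commands this R-expression → coindexation would violate Principle C on *Leila₃*.
*Farida₄*: the pronoun c-commands this R-expression → coindexation would violate Principle C on *Farida₄*.
*Freya₅* and the pronoun do not c-command one another → neither Principle B nor Principle C is at stake; coindexation permitted.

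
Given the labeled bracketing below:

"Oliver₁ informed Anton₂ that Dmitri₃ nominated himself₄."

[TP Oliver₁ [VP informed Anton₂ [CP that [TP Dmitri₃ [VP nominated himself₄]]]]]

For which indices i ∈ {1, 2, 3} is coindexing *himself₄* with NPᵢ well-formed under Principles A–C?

{3}

*himself* is an anaphor, so Principle A applies: it must be bound in its binding domain.
Binding domain of *himself₄*: the embedded TP, whose subject is Dmitri₃.
*Oliver₁* c-commands the anaphor but is outside its binding domain → cannot satisfy Principle A.
*Anton₂* c-commands the anaphor but is outside its binding domain → cannot satisfy Principle A.
*Dmitri₃* c-commands the anaphor within its binding domain → licit binder.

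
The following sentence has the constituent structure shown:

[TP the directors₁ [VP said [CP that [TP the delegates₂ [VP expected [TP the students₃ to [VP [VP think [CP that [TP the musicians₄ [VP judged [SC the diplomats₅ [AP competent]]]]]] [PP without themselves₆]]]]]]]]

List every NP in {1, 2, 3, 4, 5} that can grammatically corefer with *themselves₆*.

{3}

*themselves* is an anaphor, so Principle A applies: it must be bound in its binding domain.
Binding domain of *themselves₆*: the embedded TP, whose subject is the students₃.
*the directors₁* c-commands the anaphor but is outside its binding domain → cannot satisfy Principle A.
*the delegates₂* c-commands the anaphor but is outside its binding domain → cannot satisfy Principle A.
*the students₃* c-commands the anaphor within its binding domain → licit binder.
*the musicians₄* does not c-command the anaphor → cannot bind it.
*the diplomats₅* does not c-command the anaphor → cannot bind it.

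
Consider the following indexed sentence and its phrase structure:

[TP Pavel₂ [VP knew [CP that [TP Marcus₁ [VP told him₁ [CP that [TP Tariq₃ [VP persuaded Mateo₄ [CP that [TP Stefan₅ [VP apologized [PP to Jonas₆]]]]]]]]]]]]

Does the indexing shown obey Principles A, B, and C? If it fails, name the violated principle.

The two coindexed NPs are *Marcus₁* and *him₁*.
*him₁* is a pronoun. Its binding domain is the embedded TP, whose subject is Marcus₁.
*Marcus₁* c-commands it within that domain and carries the same index.
The pronoun is locally bound → Principle B violation.

Principle B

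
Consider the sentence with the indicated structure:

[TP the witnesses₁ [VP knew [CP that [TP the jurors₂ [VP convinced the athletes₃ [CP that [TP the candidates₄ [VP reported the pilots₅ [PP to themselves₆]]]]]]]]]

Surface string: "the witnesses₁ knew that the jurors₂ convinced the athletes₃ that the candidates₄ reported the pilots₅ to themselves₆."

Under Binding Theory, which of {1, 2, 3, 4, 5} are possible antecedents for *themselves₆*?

*themselves* is an anaphor, so Principle A applies: it must be bound in its binding domain.
Binding domain of *themselves₆*: the embedded TP, whose subject is the candidates₄.
*the witnesses₁* c-commands the anaphor but is outside its binding domain → cannot satisfy Principle A.
*the jurors₂* c-commands the anaphor but is outside its binding domain → cannot satisfy Principle A.
*the athletes₃* c-commands the anaphor but is outside its binding domain → cannot satisfy Principle A.
*the candidates₄* c-commands the anaphor within its binding domain → licit binder.
*the pilots₅* c-commands the anaphor within its binding domain → licit binder.

{4, 5}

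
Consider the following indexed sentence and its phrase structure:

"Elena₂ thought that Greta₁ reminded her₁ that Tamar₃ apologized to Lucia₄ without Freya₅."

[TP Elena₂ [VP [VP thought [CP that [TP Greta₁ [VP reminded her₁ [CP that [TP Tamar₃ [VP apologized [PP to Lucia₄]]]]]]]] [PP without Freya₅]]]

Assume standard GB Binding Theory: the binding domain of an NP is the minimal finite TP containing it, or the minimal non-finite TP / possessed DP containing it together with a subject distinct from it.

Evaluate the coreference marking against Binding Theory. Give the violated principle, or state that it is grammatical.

The two coindexed NPs are *Greta₁* and *her₁*.
*her₁* is a pronoun. Its binding domain is the embedded TP, whose subject is Greta₁.
*Greta₁* c-commands it within that domain and carries the same index.
The pronoun is locally bound → Principle B violation.

Principle B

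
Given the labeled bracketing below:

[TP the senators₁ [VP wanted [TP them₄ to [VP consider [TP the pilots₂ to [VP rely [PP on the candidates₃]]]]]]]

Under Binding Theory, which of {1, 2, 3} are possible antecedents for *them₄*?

*them* is a pronoun, so Principle B applies: it must be free in its binding domain.
Binding domain of *them₄*: the matrix TP, whose subject is the senators₁.
*the senators₁* c-commands the pronoun within its binding domain → coindexation would violate Principle B.
*the pilots₂*: the pronoun c-commands this R-expression → coindexation would violate Principle C on *the pilots₂*.
*the candidates₃*: the pronoun c-commands this R-expression → coindexation would violate Principle C on *the candidates₃*.

none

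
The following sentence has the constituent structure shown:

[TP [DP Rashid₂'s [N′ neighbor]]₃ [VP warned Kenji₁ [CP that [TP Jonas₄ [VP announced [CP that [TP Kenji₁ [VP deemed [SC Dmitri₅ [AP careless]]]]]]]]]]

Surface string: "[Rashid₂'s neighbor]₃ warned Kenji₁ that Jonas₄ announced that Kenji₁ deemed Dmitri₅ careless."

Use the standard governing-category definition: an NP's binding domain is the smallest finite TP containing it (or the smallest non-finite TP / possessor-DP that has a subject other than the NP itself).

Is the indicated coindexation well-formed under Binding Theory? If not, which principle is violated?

The two coindexed NPs are *Kenji₁* (the higher occurrence) and *Kenji₁* (the lower occurrence).
*Kenji₁* (the lower occurrence) is an R-expression. Principle C requires it to be free everywhere.
*Kenji₁* (the higher occurrence) c-commands it and carries the same index.
The R-expression is bound → Principle C violation.

Principle C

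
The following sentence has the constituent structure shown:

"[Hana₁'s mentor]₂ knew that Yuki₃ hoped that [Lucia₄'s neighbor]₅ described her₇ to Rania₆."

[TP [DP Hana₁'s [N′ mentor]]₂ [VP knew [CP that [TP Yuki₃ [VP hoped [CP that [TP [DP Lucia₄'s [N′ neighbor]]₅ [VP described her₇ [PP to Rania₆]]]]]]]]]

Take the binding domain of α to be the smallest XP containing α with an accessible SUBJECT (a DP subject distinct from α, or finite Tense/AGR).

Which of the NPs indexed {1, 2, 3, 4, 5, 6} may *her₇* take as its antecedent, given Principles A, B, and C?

{1, 2, 3, 4}

*her* is a pronoun, so Principle B applies: it must be free in its binding domain.
Binding domain of *her₇*: the embedded TP, whose subject is [Lucia₄'s neighbor]₅.
*Hana₁* and the pronoun do not c-command one another → neither Principle B nor Principle C is at stake; coindexation permitted.
*[Hana₁'s mentor]₂* c-commands the pronoun but from outside its binding domain, and is not c-commanded by it → coindexation permitted.
*Yuki₃* c-commands the pronoun but from outside its binding domain, and is not c-commanded by it → coindexation permitted.
*Lucia₄* and the pronoun do not c-command one another → neither Principle B nor Principle C is at stake; coindexation permitted.
*[Lucia₄'s neighbor]₅* c-commands the pronoun within its binding domain → coindexation would violate Principle B.
*Rania₆*: the pronoun c-commands this R-expression → coindexation would violate Principle C on *Rania₆*.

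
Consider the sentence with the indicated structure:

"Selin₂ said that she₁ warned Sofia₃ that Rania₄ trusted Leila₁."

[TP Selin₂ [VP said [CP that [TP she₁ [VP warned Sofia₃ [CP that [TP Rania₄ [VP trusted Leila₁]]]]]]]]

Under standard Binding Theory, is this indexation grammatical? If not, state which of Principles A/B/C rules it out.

The two coindexed NPs are *she₁* and *Leila₁*.
*Leila₁* is an R-expression. Principle C requires it to be free everywhere.
*she₁* c-commands it and carries the same index.
The R-expression is bound → Principle C violation.

Principle C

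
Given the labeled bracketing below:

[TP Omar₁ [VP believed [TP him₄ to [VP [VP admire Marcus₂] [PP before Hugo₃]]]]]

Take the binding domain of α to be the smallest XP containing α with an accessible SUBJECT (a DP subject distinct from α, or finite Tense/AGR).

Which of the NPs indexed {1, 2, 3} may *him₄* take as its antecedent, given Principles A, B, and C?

none

*him* is a pronoun, so Principle B applies: it must be free in its binding domain.
Binding domain of *him₄*: the matrix TP, whose subject is Omar₁.
*Omar₁* c-commands the pronoun within its binding domain → coindexation would violate Principle B.
*Marcus₂*: the pronoun c-commands this R-expression → coindexation would violate Principle C on *Marcus₂*.
*Hugo₃*: the pronoun c-commands this R-expression → coindexation would violate Principle C on *Hugo₃*.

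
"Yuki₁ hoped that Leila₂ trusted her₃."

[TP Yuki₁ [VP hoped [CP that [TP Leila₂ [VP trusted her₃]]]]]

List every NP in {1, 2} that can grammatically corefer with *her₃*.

*her* is a pronoun, so Principle B applies: it must be free in its binding domain.
Binding domain of *her₃*: the embedded TP, whose subject is Leila₂.
*Yuki₁* c-commands the pronoun but from outside its binding domain, and is not c-commanded by it → coindexation permitted.
*Leila₂* c-commands the pronoun within its binding domain → coindexation would violate Principle B.

{1}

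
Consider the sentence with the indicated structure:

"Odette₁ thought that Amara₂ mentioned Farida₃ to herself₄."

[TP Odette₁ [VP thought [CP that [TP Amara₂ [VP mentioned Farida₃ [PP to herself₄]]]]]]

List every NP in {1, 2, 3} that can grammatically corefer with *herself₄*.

{2, 3}

*herself* is an anaphor, so Principle A applies: it must be bound in its binding domain.
Binding domain of *herself₄*: the embedded TP, whose subject is Amara₂.
*Odette₁* c-commands the anaphor but is outside its binding domain → cannot satisfy Principle A.
*Amara₂* c-commands the anaphor within its binding domain → licit binder.
*Farida₃* c-commands the anaphor within its binding domain → licit binder.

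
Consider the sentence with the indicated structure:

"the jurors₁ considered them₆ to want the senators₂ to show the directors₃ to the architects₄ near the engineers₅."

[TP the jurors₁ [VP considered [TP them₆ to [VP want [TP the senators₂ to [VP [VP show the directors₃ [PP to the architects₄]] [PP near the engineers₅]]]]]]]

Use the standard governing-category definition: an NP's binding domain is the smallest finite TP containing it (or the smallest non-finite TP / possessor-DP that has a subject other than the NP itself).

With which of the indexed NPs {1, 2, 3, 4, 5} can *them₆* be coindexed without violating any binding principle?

*them* is a pronoun, so Principle B applies: it must be free in its binding domain.
Binding domain of *them₆*: the matrix TP, whose subject is the jurors₁.
*the jurors₁* c-commands the pronoun within its binding domain → coindexation would violate Principle B.
*the senators₂*: the pronoun c-commands this R-expression → coindexation would violate Principle C on *the senators₂*.
*the directors₃*: the pronoun c-commands this R-expression → coindexation would violate Principle C on *the directors₃*.
*the architects₄*: the pronoun c-commands this R-expression → coindexation would violate Principle C on *the architects₄*.
*the engineers₅*: the pronoun c-commands this R-expression → coindexation would violate Principle C on *the engineers₅*.

none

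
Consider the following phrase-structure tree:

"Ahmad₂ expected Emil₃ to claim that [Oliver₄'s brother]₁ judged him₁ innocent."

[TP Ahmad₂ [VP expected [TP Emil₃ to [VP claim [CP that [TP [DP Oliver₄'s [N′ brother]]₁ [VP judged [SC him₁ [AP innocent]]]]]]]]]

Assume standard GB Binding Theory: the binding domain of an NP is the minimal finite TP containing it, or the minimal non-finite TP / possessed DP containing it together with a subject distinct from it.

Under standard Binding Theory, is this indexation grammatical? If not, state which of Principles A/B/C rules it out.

The two coindexed NPs are *[Oliver₄'s brother]₁* and *him₁*.
*him₁* is a pronoun. Its binding domain is the embedded TP, whose subject is [Oliver₄'s brother]₁.
*[Oliver₄'s brother]₁* c-commands it within that domain and carries the same index.
The pronoun is locally bound → Principle B violation.

Principle B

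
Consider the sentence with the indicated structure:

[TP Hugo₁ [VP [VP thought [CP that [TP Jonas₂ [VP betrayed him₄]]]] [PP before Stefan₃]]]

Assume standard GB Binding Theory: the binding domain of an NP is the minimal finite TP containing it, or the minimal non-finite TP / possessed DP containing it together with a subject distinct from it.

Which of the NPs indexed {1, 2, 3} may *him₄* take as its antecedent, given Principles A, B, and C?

{1, 3}

*him* is a pronoun, so Principle B applies: it must be free in its binding domain.
Binding domain of *him₄*: the embedded TP, whose subject is Jonas₂.
*Hugo₁* c-commands the pronoun but from outside its binding domain, and is not c-commanded by it → coindexation permitted.
*Jonas₂* c-commands the pronoun within its binding domain → coindexation would violate Principle B.
*Stefan₃* and the pronoun do not c-command one another → neither Principle B nor Principle C is at stake; coindexation permitted.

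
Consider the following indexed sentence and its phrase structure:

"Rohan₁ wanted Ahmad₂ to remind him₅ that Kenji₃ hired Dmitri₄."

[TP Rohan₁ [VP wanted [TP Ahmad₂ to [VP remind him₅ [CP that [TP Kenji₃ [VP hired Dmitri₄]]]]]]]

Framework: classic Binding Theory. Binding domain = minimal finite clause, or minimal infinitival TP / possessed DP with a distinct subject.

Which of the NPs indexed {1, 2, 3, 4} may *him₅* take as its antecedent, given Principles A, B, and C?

*him* is a pronoun, so Principle B applies: it must be free in its binding domain.
Binding domain of *him₅*: the embedded TP, whose subject is Ahmad₂.
*Rohan₁* c-commands the pronoun but from outside its binding domain, and is not c-commanded by it → coindexation permitted.
*Ahmad₂* c-commands the pronoun within its binding domain → coindexation would violate Principle B.
*Kenji₃*: the pronoun c-commands this R-expression → coindexation would violate Principle C on *Kenji₃*.
*Dmitri₄*: the pronoun c-commands this R-expression → coindexation would violate Principle C on *Dmitri₄*.

{1}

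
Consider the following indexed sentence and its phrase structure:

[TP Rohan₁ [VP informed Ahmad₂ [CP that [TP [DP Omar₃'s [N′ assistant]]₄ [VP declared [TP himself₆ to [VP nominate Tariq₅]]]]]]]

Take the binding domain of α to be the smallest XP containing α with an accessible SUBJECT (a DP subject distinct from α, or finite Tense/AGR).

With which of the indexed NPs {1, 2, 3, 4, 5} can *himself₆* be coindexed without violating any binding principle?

{4}

*himself* is an anaphor, so Principle A applies: it must be bound in its binding domain.
Binding domain of *himself₆*: the embedded TP, whose subject is [Omar₃'s assistant]₄.
*Rohan₁* c-commands the anaphor but is outside its binding domain → cannot satisfy Principle A.
*Ahmad₂* c-commands the anaphor but is outside its binding domain → cannot satisfy Principle A.
*Omar₃* does not c-command the anaphor → cannot bind it.
*[Omar₃'s assistant]₄* c-commands the anaphor within its binding domain → licit binder.
*Tariq₅* does not c-command the anaphor → cannot bind it.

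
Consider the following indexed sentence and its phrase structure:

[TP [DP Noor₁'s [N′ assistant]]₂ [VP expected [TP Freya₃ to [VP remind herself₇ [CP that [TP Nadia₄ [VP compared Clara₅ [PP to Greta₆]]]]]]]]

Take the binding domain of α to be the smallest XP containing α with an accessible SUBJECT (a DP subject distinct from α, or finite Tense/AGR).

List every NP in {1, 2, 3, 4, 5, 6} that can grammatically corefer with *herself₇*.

{3}

*herself* is an anaphor, so Principle A applies: it must be bound in its binding domain.
Binding domain of *herself₇*: the embedded TP, whose subject is Freya₃.
*Noor₁* does not c-command the anaphor → cannot bind it.
*[Noor₁'s assistant]₂* c-commands the anaphor but is outside its binding domain → cannot satisfy Principle A.
*Freya₃* c-commands the anaphor within its binding domain → licit binder.
*Nadia₄* does not c-command the anaphor → cannot bind it.
*Clara₅* does not c-command the anaphor → cannot bind it.
*Greta₆* does not c-command the anaphor → cannot bind it.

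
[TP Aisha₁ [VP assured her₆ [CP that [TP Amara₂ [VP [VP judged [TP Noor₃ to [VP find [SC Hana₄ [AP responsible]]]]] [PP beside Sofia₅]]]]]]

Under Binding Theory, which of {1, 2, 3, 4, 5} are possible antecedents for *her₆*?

*her* is a pronoun, so Principle B applies: it must be free in its binding domain.
Binding domain of *her₆*: the matrix TP, whose subject is Aisha₁.
*Aisha₁* c-commands the pronoun within its binding domain → coindexation would violate Principle B.
*Amara₂*: the pronoun c-commands this R-expression → coindexation would violate Principle C on *Amara₂*.
*Noor₃*: the pronoun c-commands this R-expression → coindexation would violate Principle C on *Noor₃*.
*Hana₄*: the pronoun c-commands this R-expression → coindexation would violate Principle C on *Hana₄*.
*Sofia₅*: the pronoun c-commands this R-expression → coindexation would violate Principle C on *Sofia₅*.

none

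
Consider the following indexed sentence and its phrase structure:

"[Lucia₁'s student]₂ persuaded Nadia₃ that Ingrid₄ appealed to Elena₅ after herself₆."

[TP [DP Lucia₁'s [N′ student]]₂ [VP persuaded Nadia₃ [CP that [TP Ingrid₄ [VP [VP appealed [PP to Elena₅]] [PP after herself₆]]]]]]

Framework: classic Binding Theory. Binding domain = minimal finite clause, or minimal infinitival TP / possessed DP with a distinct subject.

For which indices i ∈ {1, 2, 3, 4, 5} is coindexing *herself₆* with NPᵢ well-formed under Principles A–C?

*herself* is an anaphor, so Principle A applies: it must be bound in its binding domain.
Binding domain of *herself₆*: the embedded TP, whose subject is Ingrid₄.
*Lucia₁* does not c-command the anaphor → cannot bind it.
*[Lucia₁'s student]₂* c-commands the anaphor but is outside its binding domain → cannot satisfy Principle A.
*Nadia₃* c-commands the anaphor but is outside its binding domain → cannot satisfy Principle A.
*Ingrid₄* c-commands the anaphor within its binding domain → licit binder.
*Elena₅* does not c-command the anaphor → cannot bind it.

{4}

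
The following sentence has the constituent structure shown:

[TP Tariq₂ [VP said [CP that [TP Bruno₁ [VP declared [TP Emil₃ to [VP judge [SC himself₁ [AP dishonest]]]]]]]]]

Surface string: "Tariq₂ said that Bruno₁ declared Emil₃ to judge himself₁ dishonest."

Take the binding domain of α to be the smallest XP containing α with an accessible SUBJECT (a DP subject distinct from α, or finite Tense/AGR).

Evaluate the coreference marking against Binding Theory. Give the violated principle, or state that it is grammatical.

Principle A

The two coindexed NPs are *Bruno₁* and *himself₁*.
*himself₁* is an anaphor. Principle A requires it to be bound within its binding domain — the embedded TP, whose subject is Emil₃.
Within that domain it is c-commanded by *Emil₃*, which does not share its index.
*Bruno₁* does c-command the anaphor, but from outside its binding domain.
The anaphor is unbound in its domain → Principle A violation.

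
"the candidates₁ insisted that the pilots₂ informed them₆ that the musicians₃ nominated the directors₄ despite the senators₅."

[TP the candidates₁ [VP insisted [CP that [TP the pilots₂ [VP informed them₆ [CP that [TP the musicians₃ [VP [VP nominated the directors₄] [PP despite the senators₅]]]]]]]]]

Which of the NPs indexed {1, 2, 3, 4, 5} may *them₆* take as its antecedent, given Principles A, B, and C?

*them* is a pronoun, so Principle B applies: it must be free in its binding domain.
Binding domain of *them₆*: the embedded TP, whose subject is the pilots₂.
*the candidates₁* c-commands the pronoun but from outside its binding domain, and is not c-commanded by it → coindexation permitted.
*the pilots₂* c-commands the pronoun within its binding domain → coindexation would violate Principle B.
*the musicians₃*: the pronoun c-commands this R-expression → coindexation would violate Principle C on *the musicians₃*.
*the directors₄*: the pronoun c-commands this R-expression → coindexation would violate Principle C on *the directors₄*.
*the senators₅*: the pronoun c-commands this R-expression → coindexation would violate Principle C on *the senators₅*.

{1}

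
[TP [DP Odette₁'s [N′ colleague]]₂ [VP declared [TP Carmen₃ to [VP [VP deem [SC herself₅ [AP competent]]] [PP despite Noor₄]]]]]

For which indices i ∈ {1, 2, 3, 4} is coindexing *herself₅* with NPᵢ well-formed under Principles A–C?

{3}

*herself* is an anaphor, so Principle A applies: it must be bound in its binding domain.
Binding domain of *herself₅*: the embedded TP, whose subject is Carmen₃.
*Odette₁* does not c-command the anaphor → cannot bind it.
*[Odette₁'s colleague]₂* c-commands the anaphor but is outside its binding domain → cannot satisfy Principle A.
*Carmen₃* c-commands the anaphor within its binding domain → licit binder.
*Noor₄* does not c-command the anaphor → cannot bind it.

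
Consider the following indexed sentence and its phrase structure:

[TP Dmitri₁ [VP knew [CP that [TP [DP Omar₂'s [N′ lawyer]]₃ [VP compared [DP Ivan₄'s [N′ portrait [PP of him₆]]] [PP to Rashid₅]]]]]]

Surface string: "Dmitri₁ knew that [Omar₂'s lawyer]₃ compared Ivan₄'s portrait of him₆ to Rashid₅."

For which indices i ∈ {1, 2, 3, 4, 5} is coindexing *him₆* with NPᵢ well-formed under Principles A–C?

*him* is a pronoun, so Principle B applies: it must be free in its binding domain.
Binding domain of *him₆*: the possessed DP, whose subject is Ivan₄.
*Dmitri₁* c-commands the pronoun but from outside its binding domain, and is not c-commanded by it → coindexation permitted.
*Omar₂* and the pronoun do not c-command one another → neither Principle B nor Principle C is at stake; coindexation permitted.
*[Omar₂'s lawyer]₃* c-commands the pronoun but from outside its binding domain, and is not c-commanded by it → coindexation permitted.
*Ivan₄* c-commands the pronoun within its binding domain → coindexation would violate Principle B.
*Rashid₅* and the pronoun do not c-command one another → neither Principle B nor Principle C is at stake; coindexation permitted.

{1, 2, 3, 5}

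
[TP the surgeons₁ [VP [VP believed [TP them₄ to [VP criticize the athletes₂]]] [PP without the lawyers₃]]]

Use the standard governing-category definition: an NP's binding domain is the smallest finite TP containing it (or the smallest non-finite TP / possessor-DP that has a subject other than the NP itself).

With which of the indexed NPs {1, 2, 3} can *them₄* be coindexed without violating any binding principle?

*them* is a pronoun, so Principle B applies: it must be free in its binding domain.
Binding domain of *them₄*: the matrix TP, whose subject is the surgeons₁.
*the surgeons₁* c-commands the pronoun within its binding domain → coindexation would violate Principle B.
*the athletes₂*: the pronoun c-commands this R-expression → coindexation would violate Principle C on *the athletes₂*.
*the lawyers₃* and the pronoun do not c-command one another → neither Principle B nor Principle C is at stake; coindexation permitted.

{3}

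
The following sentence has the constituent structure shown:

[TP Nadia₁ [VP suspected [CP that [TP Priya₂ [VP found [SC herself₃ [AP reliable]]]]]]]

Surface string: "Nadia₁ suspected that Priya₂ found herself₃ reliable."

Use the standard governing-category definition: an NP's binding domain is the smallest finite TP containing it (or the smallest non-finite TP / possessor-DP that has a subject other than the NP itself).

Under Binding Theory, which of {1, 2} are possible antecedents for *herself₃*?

*herself* is an anaphor, so Principle A applies: it must be bound in its binding domain.
Binding domain of *herself₃*: the embedded TP, whose subject is Priya₂.
*Nadia₁* c-commands the anaphor but is outside its binding domain → cannot satisfy Principle A.
*Priya₂* c-commands the anaphor within its binding domain → licit binder.

{2}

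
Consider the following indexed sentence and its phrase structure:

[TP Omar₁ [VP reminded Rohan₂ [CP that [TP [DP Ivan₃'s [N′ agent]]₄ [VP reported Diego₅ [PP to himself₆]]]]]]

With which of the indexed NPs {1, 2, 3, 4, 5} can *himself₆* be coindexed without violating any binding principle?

{4, 5}

*himself* is an anaphor, so Principle A applies: it must be bound in its binding domain.
Binding domain of *himself₆*: the embedded TP, whose subject is [Ivan₃'s agent]₄.
*Omar₁* c-commands the anaphor but is outside its binding domain → cannot satisfy Principle A.
*Rohan₂* c-commands the anaphor but is outside its binding domain → cannot satisfy Principle A.
*Ivan₃* does not c-command the anaphor → cannot bind it.
*[Ivan₃'s agent]₄* c-commands the anaphor within its binding domain → licit binder.
*Diego₅* c-commands the anaphor within its binding domain → licit binder.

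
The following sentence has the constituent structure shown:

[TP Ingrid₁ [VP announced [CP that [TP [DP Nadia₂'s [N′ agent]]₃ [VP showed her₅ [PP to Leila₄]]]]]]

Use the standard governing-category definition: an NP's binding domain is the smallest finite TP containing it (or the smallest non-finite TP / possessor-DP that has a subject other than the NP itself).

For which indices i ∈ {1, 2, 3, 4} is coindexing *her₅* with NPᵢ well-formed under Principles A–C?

{1, 2}

*her* is a pronoun, so Principle B applies: it must be free in its binding domain.
Binding domain of *her₅*: the embedded TP, whose subject is [Nadia₂'s agent]₃.
*Ingrid₁* c-commands the pronoun but from outside its binding domain, and is not c-commanded by it → coindexation permitted.
*Nadia₂* and the pronoun do not c-command one another → neither Principle B nor Principle C is at stake; coindexation permitted.
*[Nadia₂'s agent]₃* c-commands the pronoun within its binding domain → coindexation would violate Principle B.
*Leila₄*: the pronoun c-commands this R-expression → coindexation would violate Principle C on *Leila₄*.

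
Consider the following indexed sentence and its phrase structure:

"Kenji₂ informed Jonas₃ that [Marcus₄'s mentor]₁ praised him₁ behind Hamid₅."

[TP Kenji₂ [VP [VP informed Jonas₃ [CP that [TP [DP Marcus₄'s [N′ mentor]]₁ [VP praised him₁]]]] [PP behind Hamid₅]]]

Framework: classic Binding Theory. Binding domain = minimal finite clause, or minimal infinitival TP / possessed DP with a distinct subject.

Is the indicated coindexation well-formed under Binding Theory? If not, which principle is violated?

Principle B

The two coindexed NPs are *[Marcus₄'s mentor]₁* and *him₁*.
*him₁* is a pronoun. Its binding domain is the embedded TP, whose subject is [Marcus₄'s mentor]₁.
*[Marcus₄'s mentor]₁* c-commands it within that domain and carries the same index.
The pronoun is locally bound → Principle B violation.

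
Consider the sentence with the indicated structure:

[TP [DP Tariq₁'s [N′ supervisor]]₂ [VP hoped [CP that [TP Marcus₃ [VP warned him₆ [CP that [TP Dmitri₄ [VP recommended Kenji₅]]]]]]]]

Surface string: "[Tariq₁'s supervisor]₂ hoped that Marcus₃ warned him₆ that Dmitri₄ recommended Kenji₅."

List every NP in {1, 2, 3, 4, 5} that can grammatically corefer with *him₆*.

{1, 2}

*him* is a pronoun, so Principle B applies: it must be free in its binding domain.
Binding domain of *him₆*: the embedded TP, whose subject is Marcus₃.
*Tariq₁* and the pronoun do not c-command one another → neither Principle B nor Principle C is at stake; coindexation permitted.
*[Tariq₁'s supervisor]₂* c-commands the pronoun but from outside its binding domain, and is not c-commanded by it → coindexation permitted.
*Marcus₃* c-commands the pronoun within its binding domain → coindexation would violate Principle B.
*Dmitri₄*: the pronoun c-commands this R-expression → coindexation would violate Principle C on *Dmitri₄*.
*Kenji₅*: the pronoun c-commands this R-expression → coindexation would violate Principle C on *Kenji₅*.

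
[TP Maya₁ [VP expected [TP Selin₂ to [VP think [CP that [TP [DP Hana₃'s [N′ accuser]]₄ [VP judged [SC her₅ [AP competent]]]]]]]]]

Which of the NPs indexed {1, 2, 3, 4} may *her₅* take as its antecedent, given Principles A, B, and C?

*her* is a pronoun, so Principle B applies: it must be free in its binding domain.
Binding domain of *her₅*: the embedded TP, whose subject is [Hana₃'s accuser]₄.
*Maya₁* c-commands the pronoun but from outside its binding domain, and is not c-commanded by it → coindexation permitted.
*Selin₂* c-commands the pronoun but from outside its binding domain, and is not c-commanded by it → coindexation permitted.
*Hana₃* and the pronoun do not c-command one another → neither Principle B nor Principle C is at stake; coindexation permitted.
*[Hana₃'s accuser]₄* c-commands the pronoun within its binding domain → coindexation would violate Principle B.

{1, 2, 3}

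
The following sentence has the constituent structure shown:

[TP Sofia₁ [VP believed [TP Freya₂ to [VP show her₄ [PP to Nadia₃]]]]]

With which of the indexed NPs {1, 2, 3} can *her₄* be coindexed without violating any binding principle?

*her* is a pronoun, so Principle B applies: it must be free in its binding domain.
Binding domain of *her₄*: the embedded TP, whose subject is Freya₂.
*Sofia₁* c-commands the pronoun but from outside its binding domain, and is not c-commanded by it → coindexation permitted.
*Freya₂* c-commands the pronoun within its binding domain → coindexation would violate Principle B.
*Nadia₃*: the pronoun c-commands this R-expression → coindexation would violate Principle C on *Nadia₃*.

{1}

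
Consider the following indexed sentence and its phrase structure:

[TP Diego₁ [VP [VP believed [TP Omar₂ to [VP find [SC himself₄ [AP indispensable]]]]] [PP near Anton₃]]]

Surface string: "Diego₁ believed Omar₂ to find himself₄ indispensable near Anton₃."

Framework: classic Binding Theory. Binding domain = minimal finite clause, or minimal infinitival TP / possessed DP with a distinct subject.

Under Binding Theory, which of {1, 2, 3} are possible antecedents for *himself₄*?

{2}

*himself* is an anaphor, so Principle A applies: it must be bound in its binding domain.
Binding domain of *himself₄*: the embedded TP, whose subject is Omar₂.
*Diego₁* c-commands the anaphor but is outside its binding domain → cannot satisfy Principle A.
*Omar₂* c-commands the anaphor within its binding domain → licit binder.
*Anton₃* does not c-command the anaphor → cannot bind it.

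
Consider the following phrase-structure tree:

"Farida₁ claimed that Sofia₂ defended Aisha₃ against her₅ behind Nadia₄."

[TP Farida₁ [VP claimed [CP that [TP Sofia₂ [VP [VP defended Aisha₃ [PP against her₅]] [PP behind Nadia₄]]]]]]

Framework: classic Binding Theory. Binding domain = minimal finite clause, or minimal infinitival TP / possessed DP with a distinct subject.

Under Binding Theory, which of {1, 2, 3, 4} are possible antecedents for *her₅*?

{1, 4}

*her* is a pronoun, so Principle B applies: it must be free in its binding domain.
Binding domain of *her₅*: the embedded TP, whose subject is Sofia₂.
*Farida₁* c-commands the pronoun but from outside its binding domain, and is not c-commanded by it → coindexation permitted.
*Sofia₂* c-commands the pronoun within its binding domain → coindexation would violate Principle B.
*Aisha₃* c-commands the pronoun within its binding domain → coindexation would violate Principle B.
*Nadia₄* and the pronoun do not c-command one another → neither Principle B nor Principle C is at stake; coindexation permitted.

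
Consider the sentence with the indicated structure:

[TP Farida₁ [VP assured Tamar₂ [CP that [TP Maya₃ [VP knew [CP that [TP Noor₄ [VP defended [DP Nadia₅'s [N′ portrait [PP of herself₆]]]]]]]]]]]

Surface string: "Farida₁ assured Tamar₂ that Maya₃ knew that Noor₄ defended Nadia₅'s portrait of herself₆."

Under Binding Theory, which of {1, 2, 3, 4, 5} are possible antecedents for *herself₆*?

*herself* is an anaphor, so Principle A applies: it must be bound in its binding domain.
Binding domain of *herself₆*: the possessed DP, whose subject is Nadia₅.
*Farida₁* c-commands the anaphor but is outside its binding domain → cannot satisfy Principle A.
*Tamar₂* c-commands the anaphor but is outside its binding domain → cannot satisfy Principle A.
*Maya₃* c-commands the anaphor but is outside its binding domain → cannot satisfy Principle A.
*Noor₄* c-commands the anaphor but is outside its binding domain → cannot satisfy Principle A.
*Nadia₅* c-commands the anaphor within its binding domain → licit binder.

{5}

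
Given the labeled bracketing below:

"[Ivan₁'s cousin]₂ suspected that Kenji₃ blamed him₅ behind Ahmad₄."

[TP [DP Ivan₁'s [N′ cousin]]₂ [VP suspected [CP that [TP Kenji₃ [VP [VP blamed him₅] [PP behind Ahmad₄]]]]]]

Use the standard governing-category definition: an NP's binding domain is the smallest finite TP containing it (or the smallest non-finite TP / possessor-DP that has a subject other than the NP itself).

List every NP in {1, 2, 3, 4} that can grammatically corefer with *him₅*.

*him* is a pronoun, so Principle B applies: it must be free in its binding domain.
Binding domain of *him₅*: the embedded TP, whose subject is Kenji₃.
*Ivan₁* and the pronoun do not c-command one another → neither Principle B nor Principle C is at stake; coindexation permitted.
*[Ivan₁'s cousin]₂* c-commands the pronoun but from outside its binding domain, and is not c-commanded by it → coindexation permitted.
*Kenji₃* c-commands the pronoun within its binding domain → coindexation would violate Principle B.
*Ahmad₄* and the pronoun do not c-command one another → neither Principle B nor Principle C is at stake; coindexation permitted.

{1, 2, 4}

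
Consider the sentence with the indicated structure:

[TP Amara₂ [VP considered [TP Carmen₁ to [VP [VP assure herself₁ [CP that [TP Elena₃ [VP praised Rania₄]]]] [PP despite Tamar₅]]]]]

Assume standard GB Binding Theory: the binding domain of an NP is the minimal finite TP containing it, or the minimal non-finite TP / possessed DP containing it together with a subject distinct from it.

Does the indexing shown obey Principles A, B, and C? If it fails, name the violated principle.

grammatical

The two coindexed NPs are *Carmen₁* and *herself₁*.
*herself₁* is an anaphor; its binding domain is the embedded TP, whose subject is Carmen₁. *Carmen₁* c-commands it within that domain and shares its index, so Principle A is satisfied.
*Carmen₁* is an R-expression; *herself₁* does not c-command it, and no other NP shares its index, so Principle C is satisfied.
All principles are respected.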